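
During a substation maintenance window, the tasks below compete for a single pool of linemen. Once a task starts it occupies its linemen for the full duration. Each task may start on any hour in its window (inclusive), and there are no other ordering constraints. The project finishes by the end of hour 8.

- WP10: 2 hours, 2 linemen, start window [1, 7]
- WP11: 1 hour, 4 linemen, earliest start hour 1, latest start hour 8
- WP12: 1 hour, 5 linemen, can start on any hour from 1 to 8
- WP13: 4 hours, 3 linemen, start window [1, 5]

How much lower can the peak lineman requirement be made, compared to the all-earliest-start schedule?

Early-start peak: h1:14  h2:5  h3:3  h4:3  h5:0  h6:0  h7:0  h8:0 ⇒ 14.
Leveled (WP10@1, WP11@3, WP12@4, WP13@5): h1:2  h2:2  h3:4  h4:5  h5:3  h6:3  h7:3  h8:3 ⇒ 5.
Reduction 14 − 5 = 9.

9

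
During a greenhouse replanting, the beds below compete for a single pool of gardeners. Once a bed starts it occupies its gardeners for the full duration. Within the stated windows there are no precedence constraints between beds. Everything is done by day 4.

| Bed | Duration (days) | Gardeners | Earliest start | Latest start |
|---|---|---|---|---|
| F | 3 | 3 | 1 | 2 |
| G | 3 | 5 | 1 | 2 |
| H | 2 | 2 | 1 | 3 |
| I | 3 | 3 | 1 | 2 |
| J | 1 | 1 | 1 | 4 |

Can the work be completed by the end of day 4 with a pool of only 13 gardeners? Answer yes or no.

Schedule F@1, G@1, H@1, I@1, J@3: d1:13  d2:13  d3:12  d4:0 — peak 13 ≤ 13.

yes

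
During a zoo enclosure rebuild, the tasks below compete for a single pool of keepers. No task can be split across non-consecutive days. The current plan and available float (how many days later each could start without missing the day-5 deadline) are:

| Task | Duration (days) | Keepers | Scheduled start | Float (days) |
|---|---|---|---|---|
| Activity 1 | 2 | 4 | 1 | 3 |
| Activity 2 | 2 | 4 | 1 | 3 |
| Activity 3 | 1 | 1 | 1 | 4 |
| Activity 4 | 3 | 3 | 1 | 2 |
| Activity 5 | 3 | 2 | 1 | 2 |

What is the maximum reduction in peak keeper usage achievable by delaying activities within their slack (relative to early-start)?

Early-start peak: d1:14  d2:13  d3:5  d4:0  d5:0 ⇒ 14.
Leveled (Activity 1@1, Activity 2@4, Activity 3@1, Activity 4@3, Activity 5@1): d1:7  d2:6  d3:5  d4:7  d5:7 ⇒ 7.
Reduction 14 − 7 = 7.

7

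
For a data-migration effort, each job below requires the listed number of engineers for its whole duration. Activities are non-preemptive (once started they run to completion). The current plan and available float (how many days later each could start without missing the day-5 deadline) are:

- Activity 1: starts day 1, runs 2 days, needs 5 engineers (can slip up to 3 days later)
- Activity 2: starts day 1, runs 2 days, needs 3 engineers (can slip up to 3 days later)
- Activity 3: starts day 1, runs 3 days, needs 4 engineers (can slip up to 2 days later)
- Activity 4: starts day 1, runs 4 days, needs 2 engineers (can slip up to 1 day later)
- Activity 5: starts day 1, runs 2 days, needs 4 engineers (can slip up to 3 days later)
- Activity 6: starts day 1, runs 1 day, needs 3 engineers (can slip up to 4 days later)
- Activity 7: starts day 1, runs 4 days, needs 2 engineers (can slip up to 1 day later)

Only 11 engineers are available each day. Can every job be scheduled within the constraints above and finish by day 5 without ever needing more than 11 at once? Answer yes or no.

The minimum achievable peak is 12; 11 < 12, so no feasible schedule stays within the cap.

no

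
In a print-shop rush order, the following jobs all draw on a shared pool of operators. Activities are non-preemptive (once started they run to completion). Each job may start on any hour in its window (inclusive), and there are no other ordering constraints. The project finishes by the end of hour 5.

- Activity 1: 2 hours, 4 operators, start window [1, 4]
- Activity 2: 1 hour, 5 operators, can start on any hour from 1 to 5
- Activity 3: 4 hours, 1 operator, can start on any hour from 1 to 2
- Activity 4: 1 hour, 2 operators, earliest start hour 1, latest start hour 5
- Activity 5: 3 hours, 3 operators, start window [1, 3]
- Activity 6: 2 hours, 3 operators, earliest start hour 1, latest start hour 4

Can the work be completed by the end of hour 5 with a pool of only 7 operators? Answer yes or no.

no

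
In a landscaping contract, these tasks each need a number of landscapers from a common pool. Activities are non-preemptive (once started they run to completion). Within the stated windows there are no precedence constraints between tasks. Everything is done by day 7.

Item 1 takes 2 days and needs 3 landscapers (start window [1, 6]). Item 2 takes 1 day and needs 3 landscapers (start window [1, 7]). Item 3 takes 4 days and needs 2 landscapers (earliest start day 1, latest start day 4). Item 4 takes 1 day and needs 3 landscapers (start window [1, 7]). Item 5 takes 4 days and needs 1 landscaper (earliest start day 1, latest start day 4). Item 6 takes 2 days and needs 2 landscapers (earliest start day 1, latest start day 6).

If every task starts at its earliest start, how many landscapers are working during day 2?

At early start, day 2 has: Item 1, Item 3, Item 5, Item 6.
Demand: 3 + 2 + 1 + 2 = 8.

8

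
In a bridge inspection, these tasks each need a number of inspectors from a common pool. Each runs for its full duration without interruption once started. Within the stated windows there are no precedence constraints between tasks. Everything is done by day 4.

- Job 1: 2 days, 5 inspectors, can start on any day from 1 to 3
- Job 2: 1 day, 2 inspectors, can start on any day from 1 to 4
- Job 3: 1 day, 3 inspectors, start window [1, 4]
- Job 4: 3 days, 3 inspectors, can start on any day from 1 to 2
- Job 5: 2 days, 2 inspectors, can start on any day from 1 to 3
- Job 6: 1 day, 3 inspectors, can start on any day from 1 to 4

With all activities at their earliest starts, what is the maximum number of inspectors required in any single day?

Early-start schedule: Job 1@1, Job 2@1, Job 3@1, Job 4@1, Job 5@1, Job 6@1.
Load per day: day 1: 18, day 2: 10, day 3: 3, day 4: 0.
Peak is 18.

18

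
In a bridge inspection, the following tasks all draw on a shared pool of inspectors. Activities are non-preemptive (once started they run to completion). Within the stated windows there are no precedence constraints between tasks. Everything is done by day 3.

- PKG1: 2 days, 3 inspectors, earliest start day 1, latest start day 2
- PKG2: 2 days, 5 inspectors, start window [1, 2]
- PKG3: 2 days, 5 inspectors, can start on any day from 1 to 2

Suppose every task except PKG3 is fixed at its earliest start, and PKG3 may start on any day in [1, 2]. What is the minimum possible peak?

13

PKG3@1: d1:13  d2:13  d3:0 → peak 13
PKG3@2: d1:8  d2:13  d3:5 → peak 13
Best is PKG3@1, peak 13.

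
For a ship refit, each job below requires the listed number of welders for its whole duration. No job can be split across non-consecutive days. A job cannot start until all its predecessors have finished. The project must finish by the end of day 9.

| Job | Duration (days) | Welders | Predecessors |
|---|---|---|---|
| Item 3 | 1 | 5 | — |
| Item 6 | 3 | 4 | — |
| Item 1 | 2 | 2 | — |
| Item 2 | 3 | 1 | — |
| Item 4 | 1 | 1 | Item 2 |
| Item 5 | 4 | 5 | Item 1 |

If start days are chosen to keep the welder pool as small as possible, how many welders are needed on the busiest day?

Early-start (Item 3@1, Item 6@1, Item 1@1, Item 2@1, Item 4@4, Item 5@3) gives peak 12: d1:12  d2:7  d3:10  d4:6  d5:5  d6:5  d7:0  d8:0  d9:0.
Shift Item 6→2, Item 1→2, Item 2→4, Item 4→7, Item 5→5.
Schedule Item 3@1, Item 6@2, Item 1@2, Item 2@4, Item 4@7, Item 5@5: d1:5  d2:6  d3:6  d4:5  d5:6  d6:6  d7:6  d8:5  d9:0 — peak 6.

6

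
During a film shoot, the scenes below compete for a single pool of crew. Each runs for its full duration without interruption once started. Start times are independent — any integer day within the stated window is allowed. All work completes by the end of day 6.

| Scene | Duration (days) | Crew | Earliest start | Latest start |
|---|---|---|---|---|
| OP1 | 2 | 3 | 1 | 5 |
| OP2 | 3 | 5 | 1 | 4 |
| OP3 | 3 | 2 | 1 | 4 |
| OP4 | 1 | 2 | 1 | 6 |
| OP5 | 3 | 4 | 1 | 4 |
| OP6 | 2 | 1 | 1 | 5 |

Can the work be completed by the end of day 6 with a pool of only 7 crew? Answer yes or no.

Total crew member-days = 43; over 6 days the average is 43/6 > 7, so some day must exceed 7.

no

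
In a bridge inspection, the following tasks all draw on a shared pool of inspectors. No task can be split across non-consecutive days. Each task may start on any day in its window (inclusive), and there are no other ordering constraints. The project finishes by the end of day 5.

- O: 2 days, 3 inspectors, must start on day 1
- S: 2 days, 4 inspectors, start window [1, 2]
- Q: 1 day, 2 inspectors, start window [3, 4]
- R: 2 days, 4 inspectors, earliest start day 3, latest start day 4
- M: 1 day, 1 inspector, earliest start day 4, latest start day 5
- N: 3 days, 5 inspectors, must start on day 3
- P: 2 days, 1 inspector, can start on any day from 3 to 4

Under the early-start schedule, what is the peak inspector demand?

Early-start schedule: O@1, S@1, Q@3, R@3, M@4, N@3, P@3.
Load per day: day 1: 7, day 2: 7, day 3: 12, day 4: 11, day 5: 5.
Peak is 12.

12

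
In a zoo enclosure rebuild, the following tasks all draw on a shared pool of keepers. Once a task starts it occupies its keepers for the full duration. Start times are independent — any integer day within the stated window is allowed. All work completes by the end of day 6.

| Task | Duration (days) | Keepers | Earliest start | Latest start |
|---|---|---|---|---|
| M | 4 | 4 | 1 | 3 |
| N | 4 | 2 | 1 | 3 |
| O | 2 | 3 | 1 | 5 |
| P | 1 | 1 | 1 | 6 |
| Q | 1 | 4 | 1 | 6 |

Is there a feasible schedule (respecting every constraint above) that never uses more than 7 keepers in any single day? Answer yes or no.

yes

Schedule M@1, N@1, O@5, P@1, Q@5: d1:7  d2:6  d3:6  d4:6  d5:7  d6:3 — peak 7 ≤ 7.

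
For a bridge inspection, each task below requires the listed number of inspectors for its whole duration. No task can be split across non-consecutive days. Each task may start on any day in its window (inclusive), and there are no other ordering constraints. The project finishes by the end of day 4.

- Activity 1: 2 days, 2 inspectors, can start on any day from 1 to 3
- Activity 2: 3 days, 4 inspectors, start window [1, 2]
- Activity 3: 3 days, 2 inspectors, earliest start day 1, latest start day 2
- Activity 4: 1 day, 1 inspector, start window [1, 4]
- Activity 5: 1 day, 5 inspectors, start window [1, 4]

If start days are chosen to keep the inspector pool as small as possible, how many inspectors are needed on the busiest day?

8

Early-start (Activity 1@1, Activity 2@1, Activity 3@1, Activity 4@1, Activity 5@1) gives peak 14: d1:14  d2:8  d3:6  d4:0.
Shift Activity 4→3, Activity 5→4.
Schedule Activity 1@1, Activity 2@1, Activity 3@1, Activity 4@3, Activity 5@4: d1:8  d2:8  d3:7  d4:5 — peak 8.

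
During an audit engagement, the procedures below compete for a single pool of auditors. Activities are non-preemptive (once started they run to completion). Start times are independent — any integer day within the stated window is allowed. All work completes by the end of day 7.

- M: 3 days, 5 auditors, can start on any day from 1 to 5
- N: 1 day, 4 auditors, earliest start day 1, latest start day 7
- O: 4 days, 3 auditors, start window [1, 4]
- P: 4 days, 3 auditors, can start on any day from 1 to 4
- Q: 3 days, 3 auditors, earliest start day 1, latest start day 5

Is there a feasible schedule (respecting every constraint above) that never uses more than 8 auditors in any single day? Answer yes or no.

The minimum achievable peak is 9; 8 < 9, so no feasible schedule stays within the cap.

no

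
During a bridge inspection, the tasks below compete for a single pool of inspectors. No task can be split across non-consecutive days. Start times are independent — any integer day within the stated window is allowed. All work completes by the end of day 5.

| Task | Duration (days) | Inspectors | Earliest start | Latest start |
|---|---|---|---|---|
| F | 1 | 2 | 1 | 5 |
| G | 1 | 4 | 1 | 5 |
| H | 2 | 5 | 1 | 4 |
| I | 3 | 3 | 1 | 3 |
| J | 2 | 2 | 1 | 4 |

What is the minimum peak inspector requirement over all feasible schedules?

Early-start (F@1, G@1, H@1, I@1, J@1) gives peak 16: d1:16  d2:10  d3:3  d4:0  d5:0.
Shift G→2, H→4, J→3.
Schedule F@1, G@2, H@4, I@1, J@3: d1:5  d2:7  d3:5  d4:7  d5:5 — peak 7.

7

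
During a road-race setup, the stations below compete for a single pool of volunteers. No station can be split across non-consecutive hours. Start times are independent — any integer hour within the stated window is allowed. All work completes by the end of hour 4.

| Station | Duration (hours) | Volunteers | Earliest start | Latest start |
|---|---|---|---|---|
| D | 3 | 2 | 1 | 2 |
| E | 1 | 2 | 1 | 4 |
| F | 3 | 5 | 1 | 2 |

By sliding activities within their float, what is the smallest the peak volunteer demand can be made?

7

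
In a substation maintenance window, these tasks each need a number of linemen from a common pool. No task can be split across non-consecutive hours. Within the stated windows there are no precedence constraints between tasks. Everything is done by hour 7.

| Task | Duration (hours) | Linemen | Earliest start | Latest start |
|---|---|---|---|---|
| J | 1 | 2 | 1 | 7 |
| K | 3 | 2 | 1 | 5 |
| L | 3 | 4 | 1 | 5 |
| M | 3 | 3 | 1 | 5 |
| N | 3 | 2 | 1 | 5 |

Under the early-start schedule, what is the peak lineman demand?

Early-start schedule: J@1, K@1, L@1, M@1, N@1.
Load per hour: hour 1: 13, hour 2: 11, hour 3: 11, hour 4: 0, hour 5: 0, hour 6: 0, hour 7: 0.
Peak is 13.

13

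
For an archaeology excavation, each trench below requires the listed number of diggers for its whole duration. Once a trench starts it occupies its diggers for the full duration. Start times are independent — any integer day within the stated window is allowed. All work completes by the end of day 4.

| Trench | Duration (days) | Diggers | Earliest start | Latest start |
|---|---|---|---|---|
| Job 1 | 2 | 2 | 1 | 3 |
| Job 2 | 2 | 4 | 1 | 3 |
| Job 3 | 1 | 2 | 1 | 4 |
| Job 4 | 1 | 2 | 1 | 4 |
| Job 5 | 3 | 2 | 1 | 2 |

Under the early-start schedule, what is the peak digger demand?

Early-start schedule: Job 1@1, Job 2@1, Job 3@1, Job 4@1, Job 5@1.
Load per day: day 1: 12, day 2: 8, day 3: 2, day 4: 0.
Peak is 12.

12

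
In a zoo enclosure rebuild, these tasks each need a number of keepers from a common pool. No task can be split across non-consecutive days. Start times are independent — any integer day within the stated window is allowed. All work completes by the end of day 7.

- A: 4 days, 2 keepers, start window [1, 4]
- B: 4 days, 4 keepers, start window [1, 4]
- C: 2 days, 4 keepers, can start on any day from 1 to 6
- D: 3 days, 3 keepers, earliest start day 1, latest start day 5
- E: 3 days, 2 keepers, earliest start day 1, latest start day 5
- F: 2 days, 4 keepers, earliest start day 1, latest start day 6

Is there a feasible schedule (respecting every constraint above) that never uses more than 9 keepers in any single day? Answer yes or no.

yes

Schedule A@1, B@4, C@1, D@1, E@3, F@6: d1:9  d2:9  d3:7  d4:8  d5:6  d6:8  d7:8 — peak 9 ≤ 9.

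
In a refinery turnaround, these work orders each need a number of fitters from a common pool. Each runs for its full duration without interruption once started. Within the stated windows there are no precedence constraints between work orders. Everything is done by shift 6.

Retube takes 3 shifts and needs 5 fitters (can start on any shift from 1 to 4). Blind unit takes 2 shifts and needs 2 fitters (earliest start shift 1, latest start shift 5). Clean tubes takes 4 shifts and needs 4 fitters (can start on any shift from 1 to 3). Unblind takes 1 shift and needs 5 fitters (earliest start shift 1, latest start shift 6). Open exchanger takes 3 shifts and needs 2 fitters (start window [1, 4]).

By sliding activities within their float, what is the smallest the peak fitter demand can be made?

9

Early-start (Retube@1, Blind unit@1, Clean tubes@1, Unblind@1, Open exchanger@1) gives peak 18: s1:18  s2:13  s3:11  s4:4  s5:0  s6:0.
Shift Blind unit→4, Unblind→5, Open exchanger→4.
Schedule Retube@1, Blind unit@4, Clean tubes@1, Unblind@5, Open exchanger@4: s1:9  s2:9  s3:9  s4:8  s5:9  s6:2 — peak 9.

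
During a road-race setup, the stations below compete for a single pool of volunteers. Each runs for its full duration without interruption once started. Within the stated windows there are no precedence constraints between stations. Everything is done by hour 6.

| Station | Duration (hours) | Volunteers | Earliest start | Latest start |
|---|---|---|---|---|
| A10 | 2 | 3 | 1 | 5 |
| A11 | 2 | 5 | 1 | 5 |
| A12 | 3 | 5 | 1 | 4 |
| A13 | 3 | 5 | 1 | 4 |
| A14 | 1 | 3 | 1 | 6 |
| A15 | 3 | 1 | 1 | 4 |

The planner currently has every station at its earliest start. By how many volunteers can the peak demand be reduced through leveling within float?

12

Early-start peak: h1:22  h2:19  h3:11  h4:0  h5:0  h6:0 ⇒ 22.
Leveled (A10@1, A11@1, A12@3, A13@4, A14@3, A15@1): h1:9  h2:9  h3:9  h4:10  h5:10  h6:5 ⇒ 10.
Reduction 22 − 10 = 12.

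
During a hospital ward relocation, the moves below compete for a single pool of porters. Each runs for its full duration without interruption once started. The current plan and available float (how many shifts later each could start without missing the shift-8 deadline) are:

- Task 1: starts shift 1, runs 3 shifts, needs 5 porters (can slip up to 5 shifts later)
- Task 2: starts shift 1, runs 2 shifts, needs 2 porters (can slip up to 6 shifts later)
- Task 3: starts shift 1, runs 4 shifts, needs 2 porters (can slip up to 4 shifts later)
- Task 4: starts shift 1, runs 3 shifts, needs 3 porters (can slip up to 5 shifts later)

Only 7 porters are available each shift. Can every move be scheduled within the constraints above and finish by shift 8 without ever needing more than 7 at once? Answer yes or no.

Schedule Task 1@1, Task 2@4, Task 3@4, Task 4@6: s1:5  s2:5  s3:5  s4:4  s5:4  s6:5  s7:5  s8:3 — peak 5 ≤ 7.

yes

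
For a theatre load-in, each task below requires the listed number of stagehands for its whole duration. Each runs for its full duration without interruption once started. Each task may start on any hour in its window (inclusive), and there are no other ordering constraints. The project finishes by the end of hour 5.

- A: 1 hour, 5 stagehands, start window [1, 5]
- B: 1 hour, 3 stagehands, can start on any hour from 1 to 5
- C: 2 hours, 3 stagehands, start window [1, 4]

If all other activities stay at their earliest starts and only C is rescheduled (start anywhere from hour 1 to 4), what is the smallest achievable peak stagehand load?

8

C@1: h1:11  h2:3  h3:0  h4:0  h5:0 → peak 11
C@2: h1:8  h2:3  h3:3  h4:0  h5:0 → peak 8
C@3: h1:8  h2:0  h3:3  h4:3  h5:0 → peak 8
C@4: h1:8  h2:0  h3:0  h4:3  h5:3 → peak 8
Best is C@2, peak 8.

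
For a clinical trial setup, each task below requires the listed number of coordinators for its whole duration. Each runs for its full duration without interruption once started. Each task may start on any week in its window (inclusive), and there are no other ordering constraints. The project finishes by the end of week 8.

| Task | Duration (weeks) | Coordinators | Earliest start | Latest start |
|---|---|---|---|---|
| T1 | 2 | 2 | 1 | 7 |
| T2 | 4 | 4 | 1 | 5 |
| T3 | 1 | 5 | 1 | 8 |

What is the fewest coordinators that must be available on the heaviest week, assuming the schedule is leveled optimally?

5

Early-start (T1@1, T2@1, T3@1) gives peak 11: w1:11  w2:6  w3:4  w4:4  w5:0  w6:0  w7:0  w8:0.
Shift T2→3, T3→7.
Schedule T1@1, T2@3, T3@7: w1:2  w2:2  w3:4  w4:4  w5:4  w6:4  w7:5  w8:0 — peak 5.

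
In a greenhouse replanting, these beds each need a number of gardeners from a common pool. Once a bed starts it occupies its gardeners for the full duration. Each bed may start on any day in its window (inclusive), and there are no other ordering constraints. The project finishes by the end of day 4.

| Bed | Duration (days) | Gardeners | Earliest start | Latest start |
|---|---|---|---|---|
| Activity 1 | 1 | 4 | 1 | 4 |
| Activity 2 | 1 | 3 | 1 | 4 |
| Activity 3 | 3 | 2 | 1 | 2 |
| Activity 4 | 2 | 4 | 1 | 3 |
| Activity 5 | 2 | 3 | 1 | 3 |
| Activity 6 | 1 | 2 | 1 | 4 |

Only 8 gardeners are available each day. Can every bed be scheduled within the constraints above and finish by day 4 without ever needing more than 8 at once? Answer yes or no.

yes

Schedule Activity 1@1, Activity 2@2, Activity 3@2, Activity 4@3, Activity 5@1, Activity 6@3: d1:7  d2:8  d3:8  d4:6 — peak 8 ≤ 8.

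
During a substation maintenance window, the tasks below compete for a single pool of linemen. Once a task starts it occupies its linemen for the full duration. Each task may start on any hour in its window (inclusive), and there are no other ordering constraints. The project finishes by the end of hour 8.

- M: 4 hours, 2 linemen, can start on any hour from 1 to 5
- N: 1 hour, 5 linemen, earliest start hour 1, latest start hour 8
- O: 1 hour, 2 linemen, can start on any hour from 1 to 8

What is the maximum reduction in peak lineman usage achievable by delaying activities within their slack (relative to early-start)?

4

Early-start peak: h1:9  h2:2  h3:2  h4:2  h5:0  h6:0  h7:0  h8:0 ⇒ 9.
Leveled (M@1, N@5, O@1): h1:4  h2:2  h3:2  h4:2  h5:5  h6:0  h7:0  h8:0 ⇒ 5.
Reduction 9 − 5 = 4.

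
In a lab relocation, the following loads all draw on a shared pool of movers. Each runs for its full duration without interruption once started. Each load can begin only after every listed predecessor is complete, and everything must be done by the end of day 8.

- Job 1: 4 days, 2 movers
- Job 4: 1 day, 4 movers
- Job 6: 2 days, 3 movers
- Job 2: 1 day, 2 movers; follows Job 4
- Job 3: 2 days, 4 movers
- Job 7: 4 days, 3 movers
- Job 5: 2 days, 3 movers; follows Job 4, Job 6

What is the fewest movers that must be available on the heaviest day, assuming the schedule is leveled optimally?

Early-start (Job 1@1, Job 4@1, Job 6@1, Job 2@2, Job 3@1, Job 7@1, Job 5@3) gives peak 16: d1:16  d2:14  d3:8  d4:8  d5:0  d6:0  d7:0  d8:0.
Shift Job 6→4, Job 2→6, Job 3→2, Job 7→5, Job 5→7.
Schedule Job 1@1, Job 4@1, Job 6@4, Job 2@6, Job 3@2, Job 7@5, Job 5@7: d1:6  d2:6  d3:6  d4:5  d5:6  d6:5  d7:6  d8:6 — peak 6.
Total mover-days = 46 over 8 days ⇒ peak ≥ ⌈46/8⌉ = 6, so 6 is optimal.

6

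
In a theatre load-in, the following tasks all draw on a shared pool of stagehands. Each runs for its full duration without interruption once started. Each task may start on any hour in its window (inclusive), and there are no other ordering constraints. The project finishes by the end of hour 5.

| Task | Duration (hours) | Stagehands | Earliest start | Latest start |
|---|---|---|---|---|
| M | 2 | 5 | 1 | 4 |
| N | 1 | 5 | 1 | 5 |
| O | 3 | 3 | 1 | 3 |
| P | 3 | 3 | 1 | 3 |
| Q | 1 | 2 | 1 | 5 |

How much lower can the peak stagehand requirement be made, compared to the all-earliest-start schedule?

10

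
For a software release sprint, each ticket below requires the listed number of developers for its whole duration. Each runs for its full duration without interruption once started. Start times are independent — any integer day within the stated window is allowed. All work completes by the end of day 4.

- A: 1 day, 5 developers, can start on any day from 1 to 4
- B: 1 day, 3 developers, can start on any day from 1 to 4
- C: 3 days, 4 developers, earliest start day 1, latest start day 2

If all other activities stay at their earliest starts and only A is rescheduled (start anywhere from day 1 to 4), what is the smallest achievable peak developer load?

A@1: d1:12  d2:4  d3:4  d4:0 → peak 12
A@2: d1:7  d2:9  d3:4  d4:0 → peak 9
A@3: d1:7  d2:4  d3:9  d4:0 → peak 9
A@4: d1:7  d2:4  d3:4  d4:5 → peak 7
Best is A@4, peak 7.

7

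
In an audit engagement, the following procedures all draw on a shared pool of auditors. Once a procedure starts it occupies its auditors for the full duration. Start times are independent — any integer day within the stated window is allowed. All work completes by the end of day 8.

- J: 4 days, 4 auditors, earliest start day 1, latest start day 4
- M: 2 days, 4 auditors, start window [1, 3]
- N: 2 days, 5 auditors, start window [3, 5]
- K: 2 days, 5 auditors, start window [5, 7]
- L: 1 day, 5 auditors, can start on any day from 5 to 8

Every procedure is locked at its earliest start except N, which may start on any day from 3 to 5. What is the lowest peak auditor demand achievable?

N@3: d1:8  d2:8  d3:9  d4:9  d5:10  d6:5  d7:0  d8:0 → peak 10
N@4: d1:8  d2:8  d3:4  d4:9  d5:15  d6:5  d7:0  d8:0 → peak 15
N@5: d1:8  d2:8  d3:4  d4:4  d5:15  d6:10  d7:0  d8:0 → peak 15
Best is N@3, peak 10.

10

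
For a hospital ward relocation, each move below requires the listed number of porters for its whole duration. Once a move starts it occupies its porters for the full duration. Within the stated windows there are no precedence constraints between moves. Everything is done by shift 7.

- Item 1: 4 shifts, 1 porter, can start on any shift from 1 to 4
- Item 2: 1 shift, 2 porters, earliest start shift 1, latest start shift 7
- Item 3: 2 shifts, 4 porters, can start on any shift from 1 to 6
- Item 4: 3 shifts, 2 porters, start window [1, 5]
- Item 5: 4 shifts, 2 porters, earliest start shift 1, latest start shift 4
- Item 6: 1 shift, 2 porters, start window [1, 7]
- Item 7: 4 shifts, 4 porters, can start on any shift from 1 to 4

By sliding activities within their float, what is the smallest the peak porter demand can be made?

7

Early-start (Item 1@1, Item 2@1, Item 3@1, Item 4@1, Item 5@1, Item 6@1, Item 7@1) gives peak 17: s1:17  s2:13  s3:9  s4:7  s5:0  s6:0  s7:0.
Shift Item 3→2, Item 5→4, Item 7→4.
Schedule Item 1@1, Item 2@1, Item 3@2, Item 4@1, Item 5@4, Item 6@1, Item 7@4: s1:7  s2:7  s3:7  s4:7  s5:6  s6:6  s7:6 — peak 7.
Total porter-shifts = 46 over 7 shifts ⇒ peak ≥ ⌈46/7⌉ = 7, so 7 is optimal.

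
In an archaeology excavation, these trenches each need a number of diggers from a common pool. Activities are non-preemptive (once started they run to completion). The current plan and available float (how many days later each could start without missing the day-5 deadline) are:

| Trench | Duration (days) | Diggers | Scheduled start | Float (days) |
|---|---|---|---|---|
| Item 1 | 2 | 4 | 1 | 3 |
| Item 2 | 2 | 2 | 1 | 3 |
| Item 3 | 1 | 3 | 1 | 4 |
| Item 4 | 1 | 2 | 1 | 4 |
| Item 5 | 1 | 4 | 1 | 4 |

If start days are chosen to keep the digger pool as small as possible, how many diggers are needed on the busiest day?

Early-start (Item 1@1, Item 2@1, Item 3@1, Item 4@1, Item 5@1) gives peak 15: d1:15  d2:6  d3:0  d4:0  d5:0.
Shift Item 2→3, Item 3→3, Item 4→4, Item 5→5.
Schedule Item 1@1, Item 2@3, Item 3@3, Item 4@4, Item 5@5: d1:4  d2:4  d3:5  d4:4  d5:4 — peak 5.
Total digger-days = 21 over 5 days ⇒ peak ≥ ⌈21/5⌉ = 5, so 5 is optimal.

5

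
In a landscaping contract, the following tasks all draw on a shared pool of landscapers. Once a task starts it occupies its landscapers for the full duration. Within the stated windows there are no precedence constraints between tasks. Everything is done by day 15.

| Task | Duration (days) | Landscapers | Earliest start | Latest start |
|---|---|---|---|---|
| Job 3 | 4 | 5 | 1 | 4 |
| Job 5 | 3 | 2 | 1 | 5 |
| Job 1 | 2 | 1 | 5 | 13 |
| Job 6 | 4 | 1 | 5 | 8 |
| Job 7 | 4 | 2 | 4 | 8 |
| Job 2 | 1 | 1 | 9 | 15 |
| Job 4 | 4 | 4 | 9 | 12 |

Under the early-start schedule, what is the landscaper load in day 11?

At early start, day 11 has: Job 4.
Demand: 4 = 4.

4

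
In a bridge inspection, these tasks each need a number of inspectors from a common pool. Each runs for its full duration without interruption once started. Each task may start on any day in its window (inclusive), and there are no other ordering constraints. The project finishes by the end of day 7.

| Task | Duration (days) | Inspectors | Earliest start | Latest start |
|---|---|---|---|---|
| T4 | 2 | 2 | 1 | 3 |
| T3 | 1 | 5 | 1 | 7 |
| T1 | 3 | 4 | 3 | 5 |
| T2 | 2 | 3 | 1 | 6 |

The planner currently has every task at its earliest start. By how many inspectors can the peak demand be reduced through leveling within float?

Early-start peak: d1:10  d2:5  d3:4  d4:4  d5:4  d6:0  d7:0 ⇒ 10.
Leveled (T4@1, T3@3, T1@4, T2@1): d1:5  d2:5  d3:5  d4:4  d5:4  d6:4  d7:0 ⇒ 5.
Reduction 10 − 5 = 5.

5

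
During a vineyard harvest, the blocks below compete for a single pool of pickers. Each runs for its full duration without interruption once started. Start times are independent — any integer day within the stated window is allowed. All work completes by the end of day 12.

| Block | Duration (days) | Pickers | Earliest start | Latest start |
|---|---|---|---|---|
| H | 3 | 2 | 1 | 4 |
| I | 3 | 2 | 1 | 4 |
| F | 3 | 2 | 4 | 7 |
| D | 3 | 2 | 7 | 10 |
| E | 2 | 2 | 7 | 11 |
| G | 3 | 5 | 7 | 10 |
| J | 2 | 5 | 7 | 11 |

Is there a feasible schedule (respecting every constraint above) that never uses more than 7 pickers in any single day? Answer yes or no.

Schedule H@1, I@1, F@4, D@7, E@9, G@10, J@7: d1:4  d2:4  d3:4  d4:2  d5:2  d6:2  d7:7  d8:7  d9:4  d10:7  d11:5  d12:5 — peak 7 ≤ 7.

yes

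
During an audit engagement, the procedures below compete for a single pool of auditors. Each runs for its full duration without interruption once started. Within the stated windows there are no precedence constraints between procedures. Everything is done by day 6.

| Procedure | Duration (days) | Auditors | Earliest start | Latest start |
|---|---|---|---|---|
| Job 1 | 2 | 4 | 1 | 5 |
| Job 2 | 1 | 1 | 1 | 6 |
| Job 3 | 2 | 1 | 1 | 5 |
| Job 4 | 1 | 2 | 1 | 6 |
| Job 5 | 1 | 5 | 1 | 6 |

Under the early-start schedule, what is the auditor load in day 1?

At early start, day 1 has: Job 1, Job 2, Job 3, Job 4, Job 5.
Demand: 4 + 1 + 1 + 2 + 5 = 13.

13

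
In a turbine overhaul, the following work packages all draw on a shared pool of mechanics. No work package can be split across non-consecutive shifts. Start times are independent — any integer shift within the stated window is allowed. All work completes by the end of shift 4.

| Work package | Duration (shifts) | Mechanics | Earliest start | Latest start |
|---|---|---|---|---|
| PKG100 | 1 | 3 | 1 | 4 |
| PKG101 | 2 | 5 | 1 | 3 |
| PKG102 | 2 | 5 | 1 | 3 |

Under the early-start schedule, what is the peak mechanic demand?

Early-start schedule: PKG100@1, PKG101@1, PKG102@1.
Load per shift: shift 1: 13, shift 2: 10, shift 3: 0, shift 4: 0.
Peak is 13.

13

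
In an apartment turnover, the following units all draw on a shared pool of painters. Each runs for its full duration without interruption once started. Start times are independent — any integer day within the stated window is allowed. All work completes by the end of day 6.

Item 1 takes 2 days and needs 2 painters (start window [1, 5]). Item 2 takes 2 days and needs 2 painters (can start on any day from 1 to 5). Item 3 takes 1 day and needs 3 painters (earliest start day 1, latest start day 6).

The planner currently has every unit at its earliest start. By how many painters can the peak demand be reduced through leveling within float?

Early-start peak: d1:7  d2:4  d3:0  d4:0  d5:0  d6:0 ⇒ 7.
Leveled (Item 1@1, Item 2@3, Item 3@5): d1:2  d2:2  d3:2  d4:2  d5:3  d6:0 ⇒ 3.
Reduction 7 − 3 = 4.

4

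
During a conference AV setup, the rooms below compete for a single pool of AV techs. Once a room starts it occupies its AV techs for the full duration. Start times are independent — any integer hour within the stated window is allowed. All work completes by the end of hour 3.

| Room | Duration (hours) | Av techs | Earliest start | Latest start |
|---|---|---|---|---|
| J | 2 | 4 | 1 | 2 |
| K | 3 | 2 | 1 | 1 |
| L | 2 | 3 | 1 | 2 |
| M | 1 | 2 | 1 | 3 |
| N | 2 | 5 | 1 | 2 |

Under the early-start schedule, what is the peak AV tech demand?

Early-start schedule: J@1, K@1, L@1, M@1, N@1.
Load per hour: hour 1: 16, hour 2: 14, hour 3: 2.
Peak is 16.

16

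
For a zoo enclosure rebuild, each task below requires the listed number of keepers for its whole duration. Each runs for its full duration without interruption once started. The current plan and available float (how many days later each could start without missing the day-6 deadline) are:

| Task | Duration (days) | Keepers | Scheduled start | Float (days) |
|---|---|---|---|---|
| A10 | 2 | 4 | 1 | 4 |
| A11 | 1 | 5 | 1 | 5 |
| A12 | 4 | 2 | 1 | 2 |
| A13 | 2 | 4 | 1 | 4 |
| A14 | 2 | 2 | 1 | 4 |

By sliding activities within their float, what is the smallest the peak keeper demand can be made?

Early-start (A10@1, A11@1, A12@1, A13@1, A14@1) gives peak 17: d1:17  d2:12  d3:2  d4:2  d5:0  d6:0.
Shift A11→3, A13→4, A14→5.
Schedule A10@1, A11@3, A12@1, A13@4, A14@5: d1:6  d2:6  d3:7  d4:6  d5:6  d6:2 — peak 7.

7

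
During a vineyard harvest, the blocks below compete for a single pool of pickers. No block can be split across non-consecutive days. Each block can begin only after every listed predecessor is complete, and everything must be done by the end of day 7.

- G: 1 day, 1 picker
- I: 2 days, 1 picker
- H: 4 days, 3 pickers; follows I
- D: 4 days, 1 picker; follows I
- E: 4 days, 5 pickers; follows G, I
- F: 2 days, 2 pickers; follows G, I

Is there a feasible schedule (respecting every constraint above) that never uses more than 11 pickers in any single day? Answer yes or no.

yes

Schedule G@1, I@1, H@3, D@3, E@3, F@3: d1:2  d2:1  d3:11  d4:11  d5:9  d6:9  d7:0 — peak 11 ≤ 11.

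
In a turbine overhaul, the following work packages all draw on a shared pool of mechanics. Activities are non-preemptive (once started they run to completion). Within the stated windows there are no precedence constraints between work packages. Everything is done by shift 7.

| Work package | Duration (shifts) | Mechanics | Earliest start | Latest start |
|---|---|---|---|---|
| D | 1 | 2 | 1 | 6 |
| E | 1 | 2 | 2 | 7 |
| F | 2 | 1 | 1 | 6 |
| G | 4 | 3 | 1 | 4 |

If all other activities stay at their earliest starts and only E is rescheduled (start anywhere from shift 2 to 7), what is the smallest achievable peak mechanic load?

6

E@2: s1:6  s2:6  s3:3  s4:3  s5:0  s6:0  s7:0 → peak 6
E@3: s1:6  s2:4  s3:5  s4:3  s5:0  s6:0  s7:0 → peak 6
E@4: s1:6  s2:4  s3:3  s4:5  s5:0  s6:0  s7:0 → peak 6
E@5: s1:6  s2:4  s3:3  s4:3  s5:2  s6:0  s7:0 → peak 6
E@6: s1:6  s2:4  s3:3  s4:3  s5:0  s6:2  s7:0 → peak 6
E@7: s1:6  s2:4  s3:3  s4:3  s5:0  s6:0  s7:2 → peak 6
Best is E@2, peak 6.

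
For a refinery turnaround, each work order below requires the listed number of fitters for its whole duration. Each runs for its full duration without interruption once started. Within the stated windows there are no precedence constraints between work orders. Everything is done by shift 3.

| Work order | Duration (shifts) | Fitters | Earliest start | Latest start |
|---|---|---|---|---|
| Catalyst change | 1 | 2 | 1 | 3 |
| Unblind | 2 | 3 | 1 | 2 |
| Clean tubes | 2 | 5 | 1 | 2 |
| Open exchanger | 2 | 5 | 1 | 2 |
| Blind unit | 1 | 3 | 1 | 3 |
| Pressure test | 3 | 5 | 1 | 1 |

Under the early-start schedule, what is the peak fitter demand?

Early-start schedule: Catalyst change@1, Unblind@1, Clean tubes@1, Open exchanger@1, Blind unit@1, Pressure test@1.
Load per shift: shift 1: 23, shift 2: 18, shift 3: 5.
Peak is 23.

23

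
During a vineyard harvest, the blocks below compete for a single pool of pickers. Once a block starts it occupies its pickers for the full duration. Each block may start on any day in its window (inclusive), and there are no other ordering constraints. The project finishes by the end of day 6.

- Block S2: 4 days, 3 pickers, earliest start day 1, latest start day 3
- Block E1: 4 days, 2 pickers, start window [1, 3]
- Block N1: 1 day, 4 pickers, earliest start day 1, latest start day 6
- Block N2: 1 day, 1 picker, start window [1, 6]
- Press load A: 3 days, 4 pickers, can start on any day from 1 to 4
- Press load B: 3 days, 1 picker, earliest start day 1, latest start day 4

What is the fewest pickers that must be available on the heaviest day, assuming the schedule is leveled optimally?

9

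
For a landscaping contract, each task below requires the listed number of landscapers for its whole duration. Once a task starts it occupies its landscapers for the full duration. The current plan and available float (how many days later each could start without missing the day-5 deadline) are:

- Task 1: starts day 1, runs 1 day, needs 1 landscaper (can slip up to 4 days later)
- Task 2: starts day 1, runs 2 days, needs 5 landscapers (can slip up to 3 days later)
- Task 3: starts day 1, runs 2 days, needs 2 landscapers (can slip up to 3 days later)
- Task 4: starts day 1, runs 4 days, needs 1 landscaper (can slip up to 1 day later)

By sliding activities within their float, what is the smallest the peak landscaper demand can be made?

Early-start (Task 1@1, Task 2@1, Task 3@1, Task 4@1) gives peak 9: d1:9  d2:8  d3:1  d4:1  d5:0.
Shift Task 3→3, Task 4→2.
Schedule Task 1@1, Task 2@1, Task 3@3, Task 4@2: d1:6  d2:6  d3:3  d4:3  d5:1 — peak 6.

6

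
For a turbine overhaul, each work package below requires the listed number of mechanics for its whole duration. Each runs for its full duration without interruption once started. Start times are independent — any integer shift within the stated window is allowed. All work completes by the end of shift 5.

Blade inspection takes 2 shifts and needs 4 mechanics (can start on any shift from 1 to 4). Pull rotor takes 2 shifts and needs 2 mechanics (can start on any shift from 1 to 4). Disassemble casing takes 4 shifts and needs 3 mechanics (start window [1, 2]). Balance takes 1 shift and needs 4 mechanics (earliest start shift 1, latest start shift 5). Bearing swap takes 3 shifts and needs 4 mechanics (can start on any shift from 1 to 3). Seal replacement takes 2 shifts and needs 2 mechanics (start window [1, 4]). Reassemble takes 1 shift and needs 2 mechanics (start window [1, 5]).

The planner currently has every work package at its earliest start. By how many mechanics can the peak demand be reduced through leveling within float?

11

Early-start peak: s1:21  s2:15  s3:7  s4:3  s5:0 ⇒ 21.
Leveled (Blade inspection@1, Pull rotor@1, Disassemble casing@1, Balance@5, Bearing swap@3, Seal replacement@3, Reassemble@5): s1:9  s2:9  s3:9  s4:9  s5:10 ⇒ 10.
Reduction 21 − 10 = 11.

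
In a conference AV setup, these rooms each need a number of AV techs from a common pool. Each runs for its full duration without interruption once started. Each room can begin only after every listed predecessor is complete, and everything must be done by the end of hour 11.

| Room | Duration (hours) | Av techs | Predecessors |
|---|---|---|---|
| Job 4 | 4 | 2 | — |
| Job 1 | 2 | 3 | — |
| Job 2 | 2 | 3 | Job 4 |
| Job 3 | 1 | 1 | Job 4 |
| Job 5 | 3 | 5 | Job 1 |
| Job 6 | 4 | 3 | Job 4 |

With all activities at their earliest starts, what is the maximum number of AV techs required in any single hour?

Early-start schedule: Job 4@1, Job 1@1, Job 2@5, Job 3@5, Job 5@3, Job 6@5.
Load per hour: hour 1: 5, hour 2: 5, hour 3: 7, hour 4: 7, hour 5: 12, hour 6: 6, hour 7: 3, hour 8: 3, hour 9: 0, hour 10: 0, hour 11: 0.
Peak is 12.

12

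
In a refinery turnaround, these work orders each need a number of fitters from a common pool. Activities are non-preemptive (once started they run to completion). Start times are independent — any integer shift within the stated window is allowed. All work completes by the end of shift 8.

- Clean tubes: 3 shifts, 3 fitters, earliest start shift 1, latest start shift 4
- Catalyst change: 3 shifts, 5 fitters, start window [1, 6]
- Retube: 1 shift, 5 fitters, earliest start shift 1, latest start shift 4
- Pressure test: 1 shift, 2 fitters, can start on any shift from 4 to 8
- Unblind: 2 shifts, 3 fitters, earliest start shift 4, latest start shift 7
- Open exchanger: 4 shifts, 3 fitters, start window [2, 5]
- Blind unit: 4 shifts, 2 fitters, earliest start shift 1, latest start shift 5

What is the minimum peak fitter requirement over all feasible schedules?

8

Early-start (Clean tubes@1, Catalyst change@1, Retube@1, Pressure test@4, Unblind@4, Open exchanger@2, Blind unit@1) gives peak 15: s1:15  s2:13  s3:13  s4:10  s5:6  s6:0  s7:0  s8:0.
Shift Retube→4, Unblind→5, Open exchanger→5, Blind unit→5.
Schedule Clean tubes@1, Catalyst change@1, Retube@4, Pressure test@4, Unblind@5, Open exchanger@5, Blind unit@5: s1:8  s2:8  s3:8  s4:7  s5:8  s6:8  s7:5  s8:5 — peak 8.
Total fitter-shifts = 57 over 8 shifts ⇒ peak ≥ ⌈57/8⌉ = 8, so 8 is optimal.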